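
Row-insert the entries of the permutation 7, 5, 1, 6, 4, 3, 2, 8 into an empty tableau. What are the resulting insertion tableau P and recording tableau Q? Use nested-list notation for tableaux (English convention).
P = [[1, 2, 8], [3, 6], [4], [5], [7]], Q = [[1, 4, 8], [2, 5], [3], [6], [7]]

Insert each entry of the permutation into P by Schensted row insertion, recording in Q the position of each new cell.

Insert 7: appended to row 1. P = [[7]].
Insert 5: 5 bumps 7 from row 1; 7 starts row 2. P = [[5], [7]].
Insert 1: 1 bumps 5 from row 1; 5 bumps 7 from row 2; 7 starts row 3. P = [[1], [5], [7]].
Insert 6: appended to row 1. P = [[1, 6], [5], [7]].
Insert 4: 4 bumps 6 from row 1; 6 appends to row 2. P = [[1, 4], [5, 6], [7]].
Insert 3: 3 bumps 4 from row 1; 4 bumps 5 from row 2; 5 bumps 7 from row 3; 7 starts row 4. P = [[1, 3], [4, 6], [5], [7]].
Insert 2: 2 bumps 3 from row 1; 3 bumps 4 from row 2; 4 bumps 5 from row 3; 5 bumps 7 from row 4; 7 starts row 5. P = [[1, 2], [3, 6], [4], [5], [7]].
Insert 8: appended to row 1. P = [[1, 2, 8], [3, 6], [4], [5], [7]].

So P = [[1, 2, 8], [3, 6], [4], [5], [7]], Q = [[1, 4, 8], [2, 5], [3], [6], [7]].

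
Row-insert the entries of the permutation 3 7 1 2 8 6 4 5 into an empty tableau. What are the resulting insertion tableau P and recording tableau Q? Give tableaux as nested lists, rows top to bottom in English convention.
Insert each entry of the permutation into P by Schensted row insertion, recording in Q the position of each new cell.

After inserting 3: P = [[3]].
After inserting 7: P = [[3, 7]].
After inserting 1: P = [[1, 7], [3]].
After inserting 2: P = [[1, 2], [3, 7]].
After inserting 8: P = [[1, 2, 8], [3, 7]].
After inserting 6: P = [[1, 2, 6], [3, 7, 8]].
After inserting 4: P = [[1, 2, 4], [3, 6, 8], [7]].
After inserting 5: P = [[1, 2, 4, 5], [3, 6, 8], [7]].

So P = [[1, 2, 4, 5], [3, 6, 8], [7]], Q = [[1, 2, 5, 8], [3, 4, 6], [7]].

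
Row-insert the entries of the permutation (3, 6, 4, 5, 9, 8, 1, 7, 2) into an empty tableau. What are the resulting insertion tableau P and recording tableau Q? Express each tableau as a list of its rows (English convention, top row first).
P = [[1, 2, 5, 7], [3, 4], [6, 8], [9]], Q = [[1, 2, 4, 5], [3, 6], [7, 8], [9]]

Insert each entry of the permutation into P by Schensted row insertion, recording in Q the position of each new cell.

After inserting 3: P = [[3]].
After inserting 6: P = [[3, 6]].
After inserting 4: P = [[3, 4], [6]].
After inserting 5: P = [[3, 4, 5], [6]].
After inserting 9: P = [[3, 4, 5, 9], [6]].
After inserting 8: P = [[3, 4, 5, 8], [6, 9]].
After inserting 1: P = [[1, 4, 5, 8], [3, 9], [6]].
After inserting 7: P = [[1, 4, 5, 7], [3, 8], [6, 9]].
After inserting 2: P = [[1, 2, 5, 7], [3, 4], [6, 8], [9]].

So P = [[1, 2, 5, 7], [3, 4], [6, 8], [9]], Q = [[1, 2, 4, 5], [3, 6], [7, 8], [9]].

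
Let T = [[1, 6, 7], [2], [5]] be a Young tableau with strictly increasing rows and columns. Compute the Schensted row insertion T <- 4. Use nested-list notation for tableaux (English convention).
In row 1, 4 replaces 6 (the leftmost entry greater than 4); 6 is bumped to row 2. 6 is appended to row 2. The new tableau is [[1, 4, 7], [2, 6], [5]].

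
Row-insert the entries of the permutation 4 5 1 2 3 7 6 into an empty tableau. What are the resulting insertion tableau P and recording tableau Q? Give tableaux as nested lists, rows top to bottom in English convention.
Insert each entry of the permutation into P by Schensted row insertion, recording in Q the position of each new cell.

After inserting 4: P = [[4]].
After inserting 5: P = [[4, 5]].
After inserting 1: P = [[1, 5], [4]].
After inserting 2: P = [[1, 2], [4, 5]].
After inserting 3: P = [[1, 2, 3], [4, 5]].
After inserting 7: P = [[1, 2, 3, 7], [4, 5]].
After inserting 6: P = [[1, 2, 3, 6], [4, 5, 7]].

So P = [[1, 2, 3, 6], [4, 5, 7]], Q = [[1, 2, 5, 6], [3, 4, 7]].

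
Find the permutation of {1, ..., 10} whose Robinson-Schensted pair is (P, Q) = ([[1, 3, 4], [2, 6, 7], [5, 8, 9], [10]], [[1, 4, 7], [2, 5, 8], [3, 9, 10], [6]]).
10 5 2 8 6 1 9 7 3 4

Reverse the RSK construction: for i from n down to 1, find the cell of Q containing i, remove the entry at that cell from P, and reverse-bump it up through P; the value ejected from row 1 is w(i).

Step i=10: Q has 10 at row 3, column 3; remove 9 from row 3 of P and reverse-bump: 9 enters row 2 and ejects 7; 7 enters row 1 and ejects 4. So w(10) = 4. P is now [[1, 3, 7], [2, 6, 9], [5, 8], [10]].
Step i=9: Q has 9 at row 3, column 2; remove 8 from row 3 of P and reverse-bump: 8 enters row 2 and ejects 6; 6 enters row 1 and ejects 3. So w(9) = 3. P is now [[1, 6, 7], [2, 8, 9], [5], [10]].
Step i=8: Q has 8 at row 2, column 3; remove 9 from row 2 of P and reverse-bump: 9 enters row 1 and ejects 7. So w(8) = 7. P is now [[1, 6, 9], [2, 8], [5], [10]].
Step i=7: Q has 7 at row 1, column 3; remove that cell from P, ejecting 9. So w(7) = 9. P is now [[1, 6], [2, 8], [5], [10]].
Step i=6: Q has 6 at row 4, column 1; remove 10 from row 4 of P and reverse-bump: 10 enters row 3 and ejects 5; 5 enters row 2 and ejects 2; 2 enters row 1 and ejects 1. So w(6) = 1. P is now [[2, 6], [5, 8], [10]].
Step i=5: Q has 5 at row 2, column 2; remove 8 from row 2 of P and reverse-bump: 8 enters row 1 and ejects 6. So w(5) = 6. P is now [[2, 8], [5], [10]].
Step i=4: Q has 4 at row 1, column 2; remove that cell from P, ejecting 8. So w(4) = 8. P is now [[2], [5], [10]].
Step i=3: Q has 3 at row 3, column 1; remove 10 from row 3 of P and reverse-bump: 10 enters row 2 and ejects 5; 5 enters row 1 and ejects 2. So w(3) = 2. P is now [[5], [10]].
Step i=2: Q has 2 at row 2, column 1; remove 10 from row 2 of P and reverse-bump: 10 enters row 1 and ejects 5. So w(2) = 5. P is now [[10]].
Step i=1: Q has 1 at row 1, column 1; remove that cell from P, ejecting 10. So w(1) = 10. P is now [].

So w = 10 5 2 8 6 1 9 7 3 4.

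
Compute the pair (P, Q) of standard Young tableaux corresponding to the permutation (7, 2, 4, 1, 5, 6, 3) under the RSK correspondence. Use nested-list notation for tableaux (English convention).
P = [[1, 3, 5, 6], [2, 4], [7]], Q = [[1, 3, 5, 6], [2, 7], [4]]

Insert each entry of the permutation into P by Schensted row insertion, recording in Q the position of each new cell.

Insert 7: appended to row 1. P = [[7]], Q = [[1]].
Insert 2: 2 bumps 7 from row 1; 7 starts row 2. P = [[2], [7]], Q = [[1], [2]].
Insert 4: appended to row 1. P = [[2, 4], [7]], Q = [[1, 3], [2]].
Insert 1: 1 bumps 2 from row 1; 2 bumps 7 from row 2; 7 starts row 3. P = [[1, 4], [2], [7]], Q = [[1, 3], [2], [4]].
Insert 5: appended to row 1. P = [[1, 4, 5], [2], [7]], Q = [[1, 3, 5], [2], [4]].
Insert 6: appended to row 1. P = [[1, 4, 5, 6], [2], [7]], Q = [[1, 3, 5, 6], [2], [4]].
Insert 3: 3 bumps 4 from row 1; 4 appends to row 2. P = [[1, 3, 5, 6], [2, 4], [7]], Q = [[1, 3, 5, 6], [2, 7], [4]].

So P = [[1, 3, 5, 6], [2, 4], [7]], Q = [[1, 3, 5, 6], [2, 7], [4]].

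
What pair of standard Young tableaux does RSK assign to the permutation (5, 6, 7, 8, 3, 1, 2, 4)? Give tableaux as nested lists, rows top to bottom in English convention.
P = [[1, 2, 4, 8], [3, 6, 7], [5]], Q = [[1, 2, 3, 4], [5, 7, 8], [6]]

Insert each entry of the permutation into P by Schensted row insertion, recording in Q the position of each new cell.

Insert 5: appended to row 1. P = [[5]], Q = [[1]].
Insert 6: appended to row 1. P = [[5, 6]], Q = [[1, 2]].
Insert 7: appended to row 1. P = [[5, 6, 7]], Q = [[1, 2, 3]].
Insert 8: appended to row 1. P = [[5, 6, 7, 8]], Q = [[1, 2, 3, 4]].
Insert 3: 3 bumps 5 from row 1; 5 starts row 2. P = [[3, 6, 7, 8], [5]], Q = [[1, 2, 3, 4], [5]].
Insert 1: 1 bumps 3 from row 1; 3 bumps 5 from row 2; 5 starts row 3. P = [[1, 6, 7, 8], [3], [5]], Q = [[1, 2, 3, 4], [5], [6]].
Insert 2: 2 bumps 6 from row 1; 6 appends to row 2. P = [[1, 2, 7, 8], [3, 6], [5]], Q = [[1, 2, 3, 4], [5, 7], [6]].
Insert 4: 4 bumps 7 from row 1; 7 appends to row 2. P = [[1, 2, 4, 8], [3, 6, 7], [5]], Q = [[1, 2, 3, 4], [5, 7, 8], [6]].

So P = [[1, 2, 4, 8], [3, 6, 7], [5]], Q = [[1, 2, 3, 4], [5, 7, 8], [6]].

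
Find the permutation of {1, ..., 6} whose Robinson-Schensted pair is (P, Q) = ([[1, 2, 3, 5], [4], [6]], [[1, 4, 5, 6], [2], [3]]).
6 4 1 2 3 5

Reverse the RSK construction: for i from n down to 1, find the cell of Q containing i, remove the entry at that cell from P, and reverse-bump it up through P; the value ejected from row 1 is w(i).

Step i=6: Q has 6 at row 1, column 4; remove that cell from P, ejecting 5. So w(6) = 5. P is now [[1, 2, 3], [4], [6]].
Step i=5: Q has 5 at row 1, column 3; remove that cell from P, ejecting 3. So w(5) = 3. P is now [[1, 2], [4], [6]].
Step i=4: Q has 4 at row 1, column 2; remove that cell from P, ejecting 2. So w(4) = 2. P is now [[1], [4], [6]].
Step i=3: Q has 3 at row 3, column 1; remove 6 from row 3 of P and reverse-bump: 6 enters row 2 and ejects 4; 4 enters row 1 and ejects 1. So w(3) = 1. P is now [[4], [6]].
Step i=2: Q has 2 at row 2, column 1; remove 6 from row 2 of P and reverse-bump: 6 enters row 1 and ejects 4. So w(2) = 4. P is now [[6]].
Step i=1: Q has 1 at row 1, column 1; remove that cell from P, ejecting 6. So w(1) = 6. P is now [].

So w = 6 4 1 2 3 5.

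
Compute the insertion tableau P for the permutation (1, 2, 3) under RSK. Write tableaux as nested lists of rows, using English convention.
P = [[1, 2, 3]]

Insert 1: appended to row 1. P = [[1]].
Insert 2: appended to row 1. P = [[1, 2]].
Insert 3: appended to row 1. P = [[1, 2, 3]].

So P = [[1, 2, 3]].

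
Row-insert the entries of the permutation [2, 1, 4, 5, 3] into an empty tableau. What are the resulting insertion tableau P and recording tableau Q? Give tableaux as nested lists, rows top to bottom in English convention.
Insert each entry of the permutation into P by Schensted row insertion, recording in Q the position of each new cell.

Insert 2: appended to row 1. P = [[2]].
Insert 1: 1 bumps 2 from row 1; 2 starts row 2. P = [[1], [2]].
Insert 4: appended to row 1. P = [[1, 4], [2]].
Insert 5: appended to row 1. P = [[1, 4, 5], [2]].
Insert 3: 3 bumps 4 from row 1; 4 appends to row 2. P = [[1, 3, 5], [2, 4]].

So P = [[1, 3, 5], [2, 4]], Q = [[1, 3, 4], [2, 5]].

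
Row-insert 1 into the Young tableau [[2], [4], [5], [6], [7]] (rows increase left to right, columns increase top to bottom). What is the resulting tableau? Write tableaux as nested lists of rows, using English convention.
In row 1, 1 replaces 2 (the leftmost entry greater than 1); 2 is bumped to row 2. In row 2, 2 replaces 4 (the leftmost entry greater than 2); 4 is bumped to row 3. In row 3, 4 replaces 5 (the leftmost entry greater than 4); 5 is bumped to row 4. In row 4, 5 replaces 6 (the leftmost entry greater than 5); 6 is bumped to row 5. In row 5, 6 replaces 7 (the leftmost entry greater than 6); 7 is bumped to row 6. 7 starts a new row 6. The new tableau is [[1], [2], [4], [5], [6], [7]].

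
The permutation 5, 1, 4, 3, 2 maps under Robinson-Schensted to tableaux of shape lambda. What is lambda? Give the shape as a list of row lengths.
Row-insert each entry into an empty tableau.

After inserting 5: P = [[5]].
After inserting 1: P = [[1], [5]].
After inserting 4: P = [[1, 4], [5]].
After inserting 3: P = [[1, 3], [4], [5]].
After inserting 2: P = [[1, 2], [3], [4], [5]].

The final insertion tableau P = [[1, 2], [3], [4], [5]] has shape [2, 1, 1, 1].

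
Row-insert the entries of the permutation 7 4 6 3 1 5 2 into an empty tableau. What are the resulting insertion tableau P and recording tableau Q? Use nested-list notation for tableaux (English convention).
Insert each entry of the permutation into P by Schensted row insertion, recording in Q the position of each new cell.

Insert 7: appended to row 1. P = [[7]], Q = [[1]].
Insert 4: 4 bumps 7 from row 1; 7 starts row 2. P = [[4], [7]], Q = [[1], [2]].
Insert 6: appended to row 1. P = [[4, 6], [7]], Q = [[1, 3], [2]].
Insert 3: 3 bumps 4 from row 1; 4 bumps 7 from row 2; 7 starts row 3. P = [[3, 6], [4], [7]], Q = [[1, 3], [2], [4]].
Insert 1: 1 bumps 3 from row 1; 3 bumps 4 from row 2; 4 bumps 7 from row 3; 7 starts row 4. P = [[1, 6], [3], [4], [7]], Q = [[1, 3], [2], [4], [5]].
Insert 5: 5 bumps 6 from row 1; 6 appends to row 2. P = [[1, 5], [3, 6], [4], [7]], Q = [[1, 3], [2, 6], [4], [5]].
Insert 2: 2 bumps 5 from row 1; 5 bumps 6 from row 2; 6 appends to row 3. P = [[1, 2], [3, 5], [4, 6], [7]], Q = [[1, 3], [2, 6], [4, 7], [5]].

So P = [[1, 2], [3, 5], [4, 6], [7]], Q = [[1, 3], [2, 6], [4, 7], [5]].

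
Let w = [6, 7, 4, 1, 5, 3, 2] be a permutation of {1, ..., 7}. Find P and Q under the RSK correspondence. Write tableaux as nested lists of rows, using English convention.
P = [[1, 2], [3, 5], [4, 7], [6]], Q = [[1, 2], [3, 5], [4, 6], [7]]

Insert each entry of the permutation into P by Schensted row insertion, recording in Q the position of each new cell.

After inserting 6: P = [[6]].
After inserting 7: P = [[6, 7]].
After inserting 4: P = [[4, 7], [6]].
After inserting 1: P = [[1, 7], [4], [6]].
After inserting 5: P = [[1, 5], [4, 7], [6]].
After inserting 3: P = [[1, 3], [4, 5], [6, 7]].
After inserting 2: P = [[1, 2], [3, 5], [4, 7], [6]].

So P = [[1, 2], [3, 5], [4, 7], [6]], Q = [[1, 2], [3, 5], [4, 6], [7]].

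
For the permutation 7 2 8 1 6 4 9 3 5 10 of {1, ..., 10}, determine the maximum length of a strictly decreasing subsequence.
4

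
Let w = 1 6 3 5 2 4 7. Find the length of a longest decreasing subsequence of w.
3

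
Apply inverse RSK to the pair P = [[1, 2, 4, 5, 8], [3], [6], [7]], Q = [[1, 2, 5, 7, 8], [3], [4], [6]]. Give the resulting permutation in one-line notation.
Reverse RSK: for i = n, n-1, ..., 1, locate i in Q, remove the corresponding corner cell from P, and reverse-bump its entry up through P; the value ejected from row 1 is w(i).

So w = 1 7 6 3 4 2 5 8.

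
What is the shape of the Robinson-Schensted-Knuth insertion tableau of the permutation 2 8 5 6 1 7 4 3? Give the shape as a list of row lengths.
RSK row insertion gives P = [[1, 3, 6, 7], [2, 4], [5], [8]], which has shape [4, 2, 1, 1].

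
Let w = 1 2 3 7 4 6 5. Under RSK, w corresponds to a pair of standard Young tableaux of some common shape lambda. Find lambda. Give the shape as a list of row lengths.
[5, 1, 1]

Row-insert each entry into an empty tableau.

After inserting 1: P = [[1]].
After inserting 2: P = [[1, 2]].
After inserting 3: P = [[1, 2, 3]].
After inserting 7: P = [[1, 2, 3, 7]].
After inserting 4: P = [[1, 2, 3, 4], [7]].
After inserting 6: P = [[1, 2, 3, 4, 6], [7]].
After inserting 5: P = [[1, 2, 3, 4, 5], [6], [7]].

The final insertion tableau P = [[1, 2, 3, 4, 5], [6], [7]] has shape [5, 1, 1].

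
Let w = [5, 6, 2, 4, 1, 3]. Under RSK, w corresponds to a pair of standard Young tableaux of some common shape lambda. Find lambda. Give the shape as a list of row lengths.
[2, 2, 2]

Row-insert each entry into an empty tableau.

After inserting 5: P = [[5]].
After inserting 6: P = [[5, 6]].
After inserting 2: P = [[2, 6], [5]].
After inserting 4: P = [[2, 4], [5, 6]].
After inserting 1: P = [[1, 4], [2, 6], [5]].
After inserting 3: P = [[1, 3], [2, 4], [5, 6]].

The final insertion tableau P = [[1, 3], [2, 4], [5, 6]] has shape [2, 2, 2].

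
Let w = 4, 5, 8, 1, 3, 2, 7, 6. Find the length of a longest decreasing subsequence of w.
3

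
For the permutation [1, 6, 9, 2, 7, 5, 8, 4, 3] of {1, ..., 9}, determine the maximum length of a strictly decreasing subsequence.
5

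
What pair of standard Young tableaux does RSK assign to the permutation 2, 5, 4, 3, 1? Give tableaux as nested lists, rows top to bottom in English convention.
Insert each entry of the permutation into P by Schensted row insertion, recording in Q the position of each new cell.

Insert 2: appended to row 1. P = [[2]], Q = [[1]].
Insert 5: appended to row 1. P = [[2, 5]], Q = [[1, 2]].
Insert 4: 4 bumps 5 from row 1; 5 starts row 2. P = [[2, 4], [5]], Q = [[1, 2], [3]].
Insert 3: 3 bumps 4 from row 1; 4 bumps 5 from row 2; 5 starts row 3. P = [[2, 3], [4], [5]], Q = [[1, 2], [3], [4]].
Insert 1: 1 bumps 2 from row 1; 2 bumps 4 from row 2; 4 bumps 5 from row 3; 5 starts row 4. P = [[1, 3], [2], [4], [5]], Q = [[1, 2], [3], [4], [5]].

So P = [[1, 3], [2], [4], [5]], Q = [[1, 2], [3], [4], [5]].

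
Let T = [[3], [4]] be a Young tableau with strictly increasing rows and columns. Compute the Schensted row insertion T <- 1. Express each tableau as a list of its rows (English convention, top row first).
In row 1, 1 replaces 3 (the leftmost entry greater than 1); 3 is bumped to row 2. In row 2, 3 replaces 4 (the leftmost entry greater than 3); 4 is bumped to row 3. 4 starts a new row 3. The new tableau is [[1], [3], [4]].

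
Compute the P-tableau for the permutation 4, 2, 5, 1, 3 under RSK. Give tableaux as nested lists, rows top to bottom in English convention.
P = [[1, 3], [2, 5], [4]]

After inserting 4: P = [[4]].
After inserting 2: P = [[2], [4]].
After inserting 5: P = [[2, 5], [4]].
After inserting 1: P = [[1, 5], [2], [4]].
After inserting 3: P = [[1, 3], [2, 5], [4]].

So P = [[1, 3], [2, 5], [4]].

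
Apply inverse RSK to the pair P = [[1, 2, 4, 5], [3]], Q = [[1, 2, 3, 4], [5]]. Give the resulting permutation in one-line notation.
1 3 4 5 2

Reverse the RSK construction: for i from n down to 1, find the cell of Q containing i, remove the entry at that cell from P, and reverse-bump it up through P; the value ejected from row 1 is w(i).

Step i=5: Q has 5 at row 2, column 1; remove 3 from row 2 of P and reverse-bump: 3 enters row 1 and ejects 2. So w(5) = 2. P is now [[1, 3, 4, 5]].
Step i=4: Q has 4 at row 1, column 4; remove that cell from P, ejecting 5. So w(4) = 5. P is now [[1, 3, 4]].
Step i=3: Q has 3 at row 1, column 3; remove that cell from P, ejecting 4. So w(3) = 4. P is now [[1, 3]].
Step i=2: Q has 2 at row 1, column 2; remove that cell from P, ejecting 3. So w(2) = 3. P is now [[1]].
Step i=1: Q has 1 at row 1, column 1; remove that cell from P, ejecting 1. So w(1) = 1. P is now [].

So w = 1 3 4 5 2.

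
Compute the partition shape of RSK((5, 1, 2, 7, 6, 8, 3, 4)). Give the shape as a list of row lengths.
[4, 3, 1]

Row-insert each entry into an empty tableau.

After inserting 5: P = [[5]].
After inserting 1: P = [[1], [5]].
After inserting 2: P = [[1, 2], [5]].
After inserting 7: P = [[1, 2, 7], [5]].
After inserting 6: P = [[1, 2, 6], [5, 7]].
After inserting 8: P = [[1, 2, 6, 8], [5, 7]].
After inserting 3: P = [[1, 2, 3, 8], [5, 6], [7]].
After inserting 4: P = [[1, 2, 3, 4], [5, 6, 8], [7]].

The final insertion tableau P = [[1, 2, 3, 4], [5, 6, 8], [7]] has shape [4, 3, 1].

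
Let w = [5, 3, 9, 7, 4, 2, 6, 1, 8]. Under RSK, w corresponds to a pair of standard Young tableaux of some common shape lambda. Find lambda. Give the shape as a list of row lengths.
[4, 2, 1, 1, 1]

Row-insert each entry into an empty tableau.

After inserting 5: P = [[5]].
After inserting 3: P = [[3], [5]].
After inserting 9: P = [[3, 9], [5]].
After inserting 7: P = [[3, 7], [5, 9]].
After inserting 4: P = [[3, 4], [5, 7], [9]].
After inserting 2: P = [[2, 4], [3, 7], [5], [9]].
After inserting 6: P = [[2, 4, 6], [3, 7], [5], [9]].
After inserting 1: P = [[1, 4, 6], [2, 7], [3], [5], [9]].
After inserting 8: P = [[1, 4, 6, 8], [2, 7], [3], [5], [9]].

The final insertion tableau P = [[1, 4, 6, 8], [2, 7], [3], [5], [9]] has shape [4, 2, 1, 1, 1].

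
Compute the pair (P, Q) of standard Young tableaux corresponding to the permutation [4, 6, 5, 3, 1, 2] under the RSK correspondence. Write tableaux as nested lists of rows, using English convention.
P = [[1, 2], [3, 5], [4], [6]], Q = [[1, 2], [3, 6], [4], [5]]

Insert each entry of the permutation into P by Schensted row insertion, recording in Q the position of each new cell.

Insert 4: appended to row 1. P = [[4]].
Insert 6: appended to row 1. P = [[4, 6]].
Insert 5: 5 bumps 6 from row 1; 6 starts row 2. P = [[4, 5], [6]].
Insert 3: 3 bumps 4 from row 1; 4 bumps 6 from row 2; 6 starts row 3. P = [[3, 5], [4], [6]].
Insert 1: 1 bumps 3 from row 1; 3 bumps 4 from row 2; 4 bumps 6 from row 3; 6 starts row 4. P = [[1, 5], [3], [4], [6]].
Insert 2: 2 bumps 5 from row 1; 5 appends to row 2. P = [[1, 2], [3, 5], [4], [6]].

So P = [[1, 2], [3, 5], [4], [6]], Q = [[1, 2], [3, 6], [4], [5]].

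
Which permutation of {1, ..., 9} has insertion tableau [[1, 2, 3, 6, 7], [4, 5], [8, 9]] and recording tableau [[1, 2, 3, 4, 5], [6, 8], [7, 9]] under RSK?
1 4 5 8 9 6 2 7 3

Reverse the RSK construction: for i from n down to 1, find the cell of Q containing i, remove the entry at that cell from P, and reverse-bump it up through P; the value ejected from row 1 is w(i).

Step i=9: Q has 9 at row 3, column 2; remove 9 from row 3 of P and reverse-bump: 9 enters row 2 and ejects 5; 5 enters row 1 and ejects 3. So w(9) = 3. P is now [[1, 2, 5, 6, 7], [4, 9], [8]].
Step i=8: Q has 8 at row 2, column 2; remove 9 from row 2 of P and reverse-bump: 9 enters row 1 and ejects 7. So w(8) = 7. P is now [[1, 2, 5, 6, 9], [4], [8]].
Step i=7: Q has 7 at row 3, column 1; remove 8 from row 3 of P and reverse-bump: 8 enters row 2 and ejects 4; 4 enters row 1 and ejects 2. So w(7) = 2. P is now [[1, 4, 5, 6, 9], [8]].
Step i=6: Q has 6 at row 2, column 1; remove 8 from row 2 of P and reverse-bump: 8 enters row 1 and ejects 6. So w(6) = 6. P is now [[1, 4, 5, 8, 9]].
Step i=5: Q has 5 at row 1, column 5; remove that cell from P, ejecting 9. So w(5) = 9. P is now [[1, 4, 5, 8]].
Step i=4: Q has 4 at row 1, column 4; remove that cell from P, ejecting 8. So w(4) = 8. P is now [[1, 4, 5]].
Step i=3: Q has 3 at row 1, column 3; remove that cell from P, ejecting 5. So w(3) = 5. P is now [[1, 4]].
Step i=2: Q has 2 at row 1, column 2; remove that cell from P, ejecting 4. So w(2) = 4. P is now [[1]].
Step i=1: Q has 1 at row 1, column 1; remove that cell from P, ejecting 1. So w(1) = 1. P is now [].

So w = 1 4 5 8 9 6 2 7 3.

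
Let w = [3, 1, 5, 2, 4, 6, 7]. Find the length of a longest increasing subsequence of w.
5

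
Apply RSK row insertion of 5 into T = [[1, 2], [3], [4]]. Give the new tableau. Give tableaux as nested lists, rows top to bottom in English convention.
[[1, 2, 5], [3], [4]]

5 is larger than every entry of row 1, so it is appended to row 1. The new tableau is [[1, 2, 5], [3], [4]].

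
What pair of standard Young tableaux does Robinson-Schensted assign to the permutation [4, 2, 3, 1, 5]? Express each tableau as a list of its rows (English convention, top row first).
Insert each entry of the permutation into P by Schensted row insertion, recording in Q the position of each new cell.

Insert 4: appended to row 1. P = [[4]].
Insert 2: 2 bumps 4 from row 1; 4 starts row 2. P = [[2], [4]].
Insert 3: appended to row 1. P = [[2, 3], [4]].
Insert 1: 1 bumps 2 from row 1; 2 bumps 4 from row 2; 4 starts row 3. P = [[1, 3], [2], [4]].
Insert 5: appended to row 1. P = [[1, 3, 5], [2], [4]].

So P = [[1, 3, 5], [2], [4]], Q = [[1, 3, 5], [2], [4]].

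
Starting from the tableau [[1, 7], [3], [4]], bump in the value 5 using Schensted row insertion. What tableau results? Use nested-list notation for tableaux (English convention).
[[1, 5], [3, 7], [4]]

In row 1, 5 replaces 7 (the leftmost entry greater than 5); 7 is bumped to row 2. 7 is appended to row 2. The new tableau is [[1, 5], [3, 7], [4]].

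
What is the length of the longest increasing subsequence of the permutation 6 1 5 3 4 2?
3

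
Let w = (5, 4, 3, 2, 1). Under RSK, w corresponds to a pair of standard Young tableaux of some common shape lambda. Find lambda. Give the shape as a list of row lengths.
[1, 1, 1, 1, 1]

Row-insert each entry into an empty tableau.

After inserting 5: P = [[5]].
After inserting 4: P = [[4], [5]].
After inserting 3: P = [[3], [4], [5]].
After inserting 2: P = [[2], [3], [4], [5]].
After inserting 1: P = [[1], [2], [3], [4], [5]].

The final insertion tableau P = [[1], [2], [3], [4], [5]] has shape [1, 1, 1, 1, 1].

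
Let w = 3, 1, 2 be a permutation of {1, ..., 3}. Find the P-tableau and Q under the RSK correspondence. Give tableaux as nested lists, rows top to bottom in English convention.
Insert each entry of the permutation into P by Schensted row insertion, recording in Q the position of each new cell.

Insert 3: appended to row 1. P = [[3]], Q = [[1]].
Insert 1: 1 bumps 3 from row 1; 3 starts row 2. P = [[1], [3]], Q = [[1], [2]].
Insert 2: appended to row 1. P = [[1, 2], [3]], Q = [[1, 3], [2]].

So P = [[1, 2], [3]], Q = [[1, 3], [2]].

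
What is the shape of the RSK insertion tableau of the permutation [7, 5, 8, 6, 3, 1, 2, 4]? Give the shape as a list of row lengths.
[3, 2, 2, 1]

RSK row insertion gives P = [[1, 2, 4], [3, 6], [5, 8], [7]], which has shape [3, 2, 2, 1].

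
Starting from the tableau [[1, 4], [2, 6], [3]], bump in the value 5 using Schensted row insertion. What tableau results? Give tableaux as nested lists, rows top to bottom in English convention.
5 is larger than every entry of row 1, so it is appended to row 1. The new tableau is [[1, 4, 5], [2, 6], [3]].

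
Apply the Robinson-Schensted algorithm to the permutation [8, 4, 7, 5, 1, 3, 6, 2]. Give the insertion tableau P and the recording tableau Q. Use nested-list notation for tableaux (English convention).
Insert each entry of the permutation into P by Schensted row insertion, recording in Q the position of each new cell.

After inserting 8: P = [[8]].
After inserting 4: P = [[4], [8]].
After inserting 7: P = [[4, 7], [8]].
After inserting 5: P = [[4, 5], [7], [8]].
After inserting 1: P = [[1, 5], [4], [7], [8]].
After inserting 3: P = [[1, 3], [4, 5], [7], [8]].
After inserting 6: P = [[1, 3, 6], [4, 5], [7], [8]].
After inserting 2: P = [[1, 2, 6], [3, 5], [4], [7], [8]].

So P = [[1, 2, 6], [3, 5], [4], [7], [8]], Q = [[1, 3, 7], [2, 6], [4], [5], [8]].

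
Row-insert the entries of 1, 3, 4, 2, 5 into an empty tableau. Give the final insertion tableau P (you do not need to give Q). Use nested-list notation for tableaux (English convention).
After inserting 1: P = [[1]].
After inserting 3: P = [[1, 3]].
After inserting 4: P = [[1, 3, 4]].
After inserting 2: P = [[1, 2, 4], [3]].
After inserting 5: P = [[1, 2, 4, 5], [3]].

So P = [[1, 2, 4, 5], [3]].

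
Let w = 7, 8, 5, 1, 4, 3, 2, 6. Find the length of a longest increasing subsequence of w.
3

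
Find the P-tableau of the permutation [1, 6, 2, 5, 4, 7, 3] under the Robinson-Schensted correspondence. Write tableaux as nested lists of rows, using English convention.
P = [[1, 2, 3, 7], [4], [5], [6]]

After inserting 1: P = [[1]].
After inserting 6: P = [[1, 6]].
After inserting 2: P = [[1, 2], [6]].
After inserting 5: P = [[1, 2, 5], [6]].
After inserting 4: P = [[1, 2, 4], [5], [6]].
After inserting 7: P = [[1, 2, 4, 7], [5], [6]].
After inserting 3: P = [[1, 2, 3, 7], [4], [5], [6]].

So P = [[1, 2, 3, 7], [4], [5], [6]].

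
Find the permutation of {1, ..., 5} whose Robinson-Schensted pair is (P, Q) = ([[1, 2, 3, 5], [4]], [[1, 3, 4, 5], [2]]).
4 1 2 3 5

Reverse the RSK construction: for i from n down to 1, find the cell of Q containing i, remove the entry at that cell from P, and reverse-bump it up through P; the value ejected from row 1 is w(i).

Step i=5: Q has 5 at row 1, column 4; remove that cell from P, ejecting 5. So w(5) = 5. P is now [[1, 2, 3], [4]].
Step i=4: Q has 4 at row 1, column 3; remove that cell from P, ejecting 3. So w(4) = 3. P is now [[1, 2], [4]].
Step i=3: Q has 3 at row 1, column 2; remove that cell from P, ejecting 2. So w(3) = 2. P is now [[1], [4]].
Step i=2: Q has 2 at row 2, column 1; remove 4 from row 2 of P and reverse-bump: 4 enters row 1 and ejects 1. So w(2) = 1. P is now [[4]].
Step i=1: Q has 1 at row 1, column 1; remove that cell from P, ejecting 4. So w(1) = 4. P is now [].

So w = 4 1 2 3 5.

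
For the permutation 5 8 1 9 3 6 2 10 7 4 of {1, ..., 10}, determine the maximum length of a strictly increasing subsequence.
4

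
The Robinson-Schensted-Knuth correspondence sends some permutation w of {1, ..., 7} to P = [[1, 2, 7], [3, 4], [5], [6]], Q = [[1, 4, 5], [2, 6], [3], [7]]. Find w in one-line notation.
6 3 1 5 7 4 2

Reverse the RSK construction: for i from n down to 1, find the cell of Q containing i, remove the entry at that cell from P, and reverse-bump it up through P; the value ejected from row 1 is w(i).

Step i=7: Q has 7 at row 4, column 1; remove 6 from row 4 of P and reverse-bump: 6 enters row 3 and ejects 5; 5 enters row 2 and ejects 4; 4 enters row 1 and ejects 2. So w(7) = 2. P is now [[1, 4, 7], [3, 5], [6]].
Step i=6: Q has 6 at row 2, column 2; remove 5 from row 2 of P and reverse-bump: 5 enters row 1 and ejects 4. So w(6) = 4. P is now [[1, 5, 7], [3], [6]].
Step i=5: Q has 5 at row 1, column 3; remove that cell from P, ejecting 7. So w(5) = 7. P is now [[1, 5], [3], [6]].
Step i=4: Q has 4 at row 1, column 2; remove that cell from P, ejecting 5. So w(4) = 5. P is now [[1], [3], [6]].
Step i=3: Q has 3 at row 3, column 1; remove 6 from row 3 of P and reverse-bump: 6 enters row 2 and ejects 3; 3 enters row 1 and ejects 1. So w(3) = 1. P is now [[3], [6]].
Step i=2: Q has 2 at row 2, column 1; remove 6 from row 2 of P and reverse-bump: 6 enters row 1 and ejects 3. So w(2) = 3. P is now [[6]].
Step i=1: Q has 1 at row 1, column 1; remove that cell from P, ejecting 6. So w(1) = 6. P is now [].

So w = 6 3 1 5 7 4 2.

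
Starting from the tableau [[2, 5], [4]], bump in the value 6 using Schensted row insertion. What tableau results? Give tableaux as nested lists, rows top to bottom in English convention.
6 is larger than every entry of row 1, so it is appended to row 1. The new tableau is [[2, 5, 6], [4]].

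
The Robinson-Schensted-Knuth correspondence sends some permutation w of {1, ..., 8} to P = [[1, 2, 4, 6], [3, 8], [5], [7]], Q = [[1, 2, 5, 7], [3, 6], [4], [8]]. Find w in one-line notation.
1 7 5 3 8 4 6 2

Reverse the RSK construction: for i from n down to 1, find the cell of Q containing i, remove the entry at that cell from P, and reverse-bump it up through P; the value ejected from row 1 is w(i).

Step i=8: Q has 8 at row 4, column 1; remove 7 from row 4 of P and reverse-bump: 7 enters row 3 and ejects 5; 5 enters row 2 and ejects 3; 3 enters row 1 and ejects 2. So w(8) = 2. P is now [[1, 3, 4, 6], [5, 8], [7]].
Step i=7: Q has 7 at row 1, column 4; remove that cell from P, ejecting 6. So w(7) = 6. P is now [[1, 3, 4], [5, 8], [7]].
Step i=6: Q has 6 at row 2, column 2; remove 8 from row 2 of P and reverse-bump: 8 enters row 1 and ejects 4. So w(6) = 4. P is now [[1, 3, 8], [5], [7]].
Step i=5: Q has 5 at row 1, column 3; remove that cell from P, ejecting 8. So w(5) = 8. P is now [[1, 3], [5], [7]].
Step i=4: Q has 4 at row 3, column 1; remove 7 from row 3 of P and reverse-bump: 7 enters row 2 and ejects 5; 5 enters row 1 and ejects 3. So w(4) = 3. P is now [[1, 5], [7]].
Step i=3: Q has 3 at row 2, column 1; remove 7 from row 2 of P and reverse-bump: 7 enters row 1 and ejects 5. So w(3) = 5. P is now [[1, 7]].
Step i=2: Q has 2 at row 1, column 2; remove that cell from P, ejecting 7. So w(2) = 7. P is now [[1]].
Step i=1: Q has 1 at row 1, column 1; remove that cell from P, ejecting 1. So w(1) = 1. P is now [].

So w = 1 7 5 3 8 4 6 2.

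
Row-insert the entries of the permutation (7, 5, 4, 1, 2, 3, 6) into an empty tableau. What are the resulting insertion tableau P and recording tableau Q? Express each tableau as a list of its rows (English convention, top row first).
P = [[1, 2, 3, 6], [4], [5], [7]], Q = [[1, 5, 6, 7], [2], [3], [4]]

Insert each entry of the permutation into P by Schensted row insertion, recording in Q the position of each new cell.

Insert 7: appended to row 1. P = [[7]], Q = [[1]].
Insert 5: 5 bumps 7 from row 1; 7 starts row 2. P = [[5], [7]], Q = [[1], [2]].
Insert 4: 4 bumps 5 from row 1; 5 bumps 7 from row 2; 7 starts row 3. P = [[4], [5], [7]], Q = [[1], [2], [3]].
Insert 1: 1 bumps 4 from row 1; 4 bumps 5 from row 2; 5 bumps 7 from row 3; 7 starts row 4. P = [[1], [4], [5], [7]], Q = [[1], [2], [3], [4]].
Insert 2: appended to row 1. P = [[1, 2], [4], [5], [7]], Q = [[1, 5], [2], [3], [4]].
Insert 3: appended to row 1. P = [[1, 2, 3], [4], [5], [7]], Q = [[1, 5, 6], [2], [3], [4]].
Insert 6: appended to row 1. P = [[1, 2, 3, 6], [4], [5], [7]], Q = [[1, 5, 6, 7], [2], [3], [4]].

So P = [[1, 2, 3, 6], [4], [5], [7]], Q = [[1, 5, 6, 7], [2], [3], [4]].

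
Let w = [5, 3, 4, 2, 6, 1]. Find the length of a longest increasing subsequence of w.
3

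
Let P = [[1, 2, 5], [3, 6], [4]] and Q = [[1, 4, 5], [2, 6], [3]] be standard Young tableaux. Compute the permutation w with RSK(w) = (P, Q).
Reverse the RSK construction: for i from n down to 1, find the cell of Q containing i, remove the entry at that cell from P, and reverse-bump it up through P; the value ejected from row 1 is w(i).

Step i=6: Q has 6 at row 2, column 2; remove 6 from row 2 of P and reverse-bump: 6 enters row 1 and ejects 5. So w(6) = 5. P is now [[1, 2, 6], [3], [4]].
Step i=5: Q has 5 at row 1, column 3; remove that cell from P, ejecting 6. So w(5) = 6. P is now [[1, 2], [3], [4]].
Step i=4: Q has 4 at row 1, column 2; remove that cell from P, ejecting 2. So w(4) = 2. P is now [[1], [3], [4]].
Step i=3: Q has 3 at row 3, column 1; remove 4 from row 3 of P and reverse-bump: 4 enters row 2 and ejects 3; 3 enters row 1 and ejects 1. So w(3) = 1. P is now [[3], [4]].
Step i=2: Q has 2 at row 2, column 1; remove 4 from row 2 of P and reverse-bump: 4 enters row 1 and ejects 3. So w(2) = 3. P is now [[4]].
Step i=1: Q has 1 at row 1, column 1; remove that cell from P, ejecting 4. So w(1) = 4. P is now [].

So w = 4 3 1 2 6 5.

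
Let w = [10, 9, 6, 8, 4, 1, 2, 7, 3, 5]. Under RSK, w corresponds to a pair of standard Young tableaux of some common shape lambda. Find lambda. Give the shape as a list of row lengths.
Row-insert each entry into an empty tableau.

After inserting 10: P = [[10]].
After inserting 9: P = [[9], [10]].
After inserting 6: P = [[6], [9], [10]].
After inserting 8: P = [[6, 8], [9], [10]].
After inserting 4: P = [[4, 8], [6], [9], [10]].
After inserting 1: P = [[1, 8], [4], [6], [9], [10]].
After inserting 2: P = [[1, 2], [4, 8], [6], [9], [10]].
After inserting 7: P = [[1, 2, 7], [4, 8], [6], [9], [10]].
After inserting 3: P = [[1, 2, 3], [4, 7], [6, 8], [9], [10]].
After inserting 5: P = [[1, 2, 3, 5], [4, 7], [6, 8], [9], [10]].

The final insertion tableau P = [[1, 2, 3, 5], [4, 7], [6, 8], [9], [10]] has shape [4, 2, 2, 1, 1].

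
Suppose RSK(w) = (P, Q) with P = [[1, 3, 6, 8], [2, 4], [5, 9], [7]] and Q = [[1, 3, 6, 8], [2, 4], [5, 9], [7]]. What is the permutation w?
7 2 9 5 4 6 1 8 3

Reverse the RSK construction: for i from n down to 1, find the cell of Q containing i, remove the entry at that cell from P, and reverse-bump it up through P; the value ejected from row 1 is w(i).

Step i=9: Q has 9 at row 3, column 2; remove 9 from row 3 of P and reverse-bump: 9 enters row 2 and ejects 4; 4 enters row 1 and ejects 3. So w(9) = 3. P is now [[1, 4, 6, 8], [2, 9], [5], [7]].
Step i=8: Q has 8 at row 1, column 4; remove that cell from P, ejecting 8. So w(8) = 8. P is now [[1, 4, 6], [2, 9], [5], [7]].
Step i=7: Q has 7 at row 4, column 1; remove 7 from row 4 of P and reverse-bump: 7 enters row 3 and ejects 5; 5 enters row 2 and ejects 2; 2 enters row 1 and ejects 1. So w(7) = 1. P is now [[2, 4, 6], [5, 9], [7]].
Step i=6: Q has 6 at row 1, column 3; remove that cell from P, ejecting 6. So w(6) = 6. P is now [[2, 4], [5, 9], [7]].
Step i=5: Q has 5 at row 3, column 1; remove 7 from row 3 of P and reverse-bump: 7 enters row 2 and ejects 5; 5 enters row 1 and ejects 4. So w(5) = 4. P is now [[2, 5], [7, 9]].
Step i=4: Q has 4 at row 2, column 2; remove 9 from row 2 of P and reverse-bump: 9 enters row 1 and ejects 5. So w(4) = 5. P is now [[2, 9], [7]].
Step i=3: Q has 3 at row 1, column 2; remove that cell from P, ejecting 9. So w(3) = 9. P is now [[2], [7]].
Step i=2: Q has 2 at row 2, column 1; remove 7 from row 2 of P and reverse-bump: 7 enters row 1 and ejects 2. So w(2) = 2. P is now [[7]].
Step i=1: Q has 1 at row 1, column 1; remove that cell from P, ejecting 7. So w(1) = 7. P is now [].

So w = 7 2 9 5 4 6 1 8 3.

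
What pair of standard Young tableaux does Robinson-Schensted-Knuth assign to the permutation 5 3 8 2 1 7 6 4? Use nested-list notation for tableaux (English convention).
P = [[1, 4], [2, 6], [3, 7], [5, 8]], Q = [[1, 3], [2, 6], [4, 7], [5, 8]]

Insert each entry of the permutation into P by Schensted row insertion, recording in Q the position of each new cell.

Insert 5: appended to row 1. P = [[5]], Q = [[1]].
Insert 3: 3 bumps 5 from row 1; 5 starts row 2. P = [[3], [5]], Q = [[1], [2]].
Insert 8: appended to row 1. P = [[3, 8], [5]], Q = [[1, 3], [2]].
Insert 2: 2 bumps 3 from row 1; 3 bumps 5 from row 2; 5 starts row 3. P = [[2, 8], [3], [5]], Q = [[1, 3], [2], [4]].
Insert 1: 1 bumps 2 from row 1; 2 bumps 3 from row 2; 3 bumps 5 from row 3; 5 starts row 4. P = [[1, 8], [2], [3], [5]], Q = [[1, 3], [2], [4], [5]].
Insert 7: 7 bumps 8 from row 1; 8 appends to row 2. P = [[1, 7], [2, 8], [3], [5]], Q = [[1, 3], [2, 6], [4], [5]].
Insert 6: 6 bumps 7 from row 1; 7 bumps 8 from row 2; 8 appends to row 3. P = [[1, 6], [2, 7], [3, 8], [5]], Q = [[1, 3], [2, 6], [4, 7], [5]].
Insert 4: 4 bumps 6 from row 1; 6 bumps 7 from row 2; 7 bumps 8 from row 3; 8 appends to row 4. P = [[1, 4], [2, 6], [3, 7], [5, 8]], Q = [[1, 3], [2, 6], [4, 7], [5, 8]].

So P = [[1, 4], [2, 6], [3, 7], [5, 8]], Q = [[1, 3], [2, 6], [4, 7], [5, 8]].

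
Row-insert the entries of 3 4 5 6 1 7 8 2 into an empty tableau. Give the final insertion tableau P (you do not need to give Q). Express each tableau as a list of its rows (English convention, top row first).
P = [[1, 2, 5, 6, 7, 8], [3, 4]]

Insert 3: appended to row 1. P = [[3]].
Insert 4: appended to row 1. P = [[3, 4]].
Insert 5: appended to row 1. P = [[3, 4, 5]].
Insert 6: appended to row 1. P = [[3, 4, 5, 6]].
Insert 1: 1 bumps 3 from row 1; 3 starts row 2. P = [[1, 4, 5, 6], [3]].
Insert 7: appended to row 1. P = [[1, 4, 5, 6, 7], [3]].
Insert 8: appended to row 1. P = [[1, 4, 5, 6, 7, 8], [3]].
Insert 2: 2 bumps 4 from row 1; 4 appends to row 2. P = [[1, 2, 5, 6, 7, 8], [3, 4]].

So P = [[1, 2, 5, 6, 7, 8], [3, 4]].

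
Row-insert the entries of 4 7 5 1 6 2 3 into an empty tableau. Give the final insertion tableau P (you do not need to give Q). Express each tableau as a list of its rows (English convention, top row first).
P = [[1, 2, 3], [4, 5, 6], [7]]

Insert 4: appended to row 1. P = [[4]].
Insert 7: appended to row 1. P = [[4, 7]].
Insert 5: 5 bumps 7 from row 1; 7 starts row 2. P = [[4, 5], [7]].
Insert 1: 1 bumps 4 from row 1; 4 bumps 7 from row 2; 7 starts row 3. P = [[1, 5], [4], [7]].
Insert 6: appended to row 1. P = [[1, 5, 6], [4], [7]].
Insert 2: 2 bumps 5 from row 1; 5 appends to row 2. P = [[1, 2, 6], [4, 5], [7]].
Insert 3: 3 bumps 6 from row 1; 6 appends to row 2. P = [[1, 2, 3], [4, 5, 6], [7]].

So P = [[1, 2, 3], [4, 5, 6], [7]].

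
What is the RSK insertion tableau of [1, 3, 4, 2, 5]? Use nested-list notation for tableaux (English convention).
After inserting 1: P = [[1]].
After inserting 3: P = [[1, 3]].
After inserting 4: P = [[1, 3, 4]].
After inserting 2: P = [[1, 2, 4], [3]].
After inserting 5: P = [[1, 2, 4, 5], [3]].

So P = [[1, 2, 4, 5], [3]].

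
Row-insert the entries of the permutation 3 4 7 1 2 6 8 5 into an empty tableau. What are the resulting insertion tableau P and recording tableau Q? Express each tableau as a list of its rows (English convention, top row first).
P = [[1, 2, 5, 8], [3, 4, 6], [7]], Q = [[1, 2, 3, 7], [4, 5, 6], [8]]

Insert each entry of the permutation into P by Schensted row insertion, recording in Q the position of each new cell.

Insert 3: appended to row 1. P = [[3]].
Insert 4: appended to row 1. P = [[3, 4]].
Insert 7: appended to row 1. P = [[3, 4, 7]].
Insert 1: 1 bumps 3 from row 1; 3 starts row 2. P = [[1, 4, 7], [3]].
Insert 2: 2 bumps 4 from row 1; 4 appends to row 2. P = [[1, 2, 7], [3, 4]].
Insert 6: 6 bumps 7 from row 1; 7 appends to row 2. P = [[1, 2, 6], [3, 4, 7]].
Insert 8: appended to row 1. P = [[1, 2, 6, 8], [3, 4, 7]].
Insert 5: 5 bumps 6 from row 1; 6 bumps 7 from row 2; 7 starts row 3. P = [[1, 2, 5, 8], [3, 4, 6], [7]].

So P = [[1, 2, 5, 8], [3, 4, 6], [7]], Q = [[1, 2, 3, 7], [4, 5, 6], [8]].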